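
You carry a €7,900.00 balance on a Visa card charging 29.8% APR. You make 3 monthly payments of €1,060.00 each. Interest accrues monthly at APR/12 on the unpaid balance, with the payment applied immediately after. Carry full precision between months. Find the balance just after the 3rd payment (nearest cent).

€5,243.66

Monthly rate r = 29.8%/12 = 2.48333% = 0.0248333.
Each month: B ← B·(1+r) − €1,060.00.
Month 1: interest €196.18; balance after payment €7,036.18.
Month 2: interest €174.73; balance after payment €6,150.92.
Month 3: interest €152.75; balance after payment €5,243.66.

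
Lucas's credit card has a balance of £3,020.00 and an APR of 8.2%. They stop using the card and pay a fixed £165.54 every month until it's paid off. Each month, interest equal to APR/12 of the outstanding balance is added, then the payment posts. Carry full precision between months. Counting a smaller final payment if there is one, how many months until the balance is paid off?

20 payments

Monthly rate r = 8.2%/12 = 0.683333% = 0.00683333.
Recurrence: B ← B·(1+r) − £165.54.
Month 1: interest £20.64; balance after payment £2,875.10.
Month 2: interest £19.65; balance after payment £2,729.20.
Closed form: n = −ln(1 − rB₀/P)/ln(1+r) = −ln(0.87534)/ln(1.00683) ≈ 19.551, so the balance reaches zero during payment 20.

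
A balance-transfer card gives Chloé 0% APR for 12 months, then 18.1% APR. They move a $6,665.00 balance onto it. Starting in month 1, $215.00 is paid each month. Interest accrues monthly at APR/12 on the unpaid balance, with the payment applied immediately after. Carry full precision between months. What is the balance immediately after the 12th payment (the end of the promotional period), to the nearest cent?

Promo months 1–12 at r₀ = 0%/12 = 0; months 13+ at r₁ = 18.1%/12 = 0.0150833.
After month 12 (no interest yet): B = $6,665.00 − 12·$215.00 = $4,085.00.

$4,085.00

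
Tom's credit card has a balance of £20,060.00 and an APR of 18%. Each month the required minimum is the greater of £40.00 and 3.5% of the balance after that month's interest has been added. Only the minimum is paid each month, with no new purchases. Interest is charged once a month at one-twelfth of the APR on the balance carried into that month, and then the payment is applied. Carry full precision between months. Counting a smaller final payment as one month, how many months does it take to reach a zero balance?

176 months

Monthly rate r = 18%/12 = 1.5% = 0.015.
While 3.5% of the post-interest balance exceeds £40.00, each month B ← (B·(1+r))·(1 − 0.035), i.e. B shrinks by the factor (1+r)·0.965 = 0.97947.
This holds for months 1–139. Entering month 140 the balance is £1,123.07; 3.5% of the post-interest balance is now below £40.00, so the flat £40.00 minimum applies from here.
From month 140 a fixed £40.00 at rate r clears £1,123.07 in 37 more payments. Total: 139 + 37 = 176 months.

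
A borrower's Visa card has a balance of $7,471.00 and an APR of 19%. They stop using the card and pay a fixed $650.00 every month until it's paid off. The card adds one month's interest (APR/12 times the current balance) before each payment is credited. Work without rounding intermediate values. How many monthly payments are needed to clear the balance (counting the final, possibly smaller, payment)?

13 payments

Monthly rate r = 19%/12 = 1.58333% = 0.0158333.
Recurrence: B ← B·(1+r) − $650.00.
Month 1: interest $118.29; balance after payment $6,939.29.
Month 2: interest $109.87; balance after payment $6,399.16.
Closed form: n = −ln(1 − rB₀/P)/ln(1+r) = −ln(0.81801)/ln(1.01583) ≈ 12.787, so the balance reaches zero during payment 13.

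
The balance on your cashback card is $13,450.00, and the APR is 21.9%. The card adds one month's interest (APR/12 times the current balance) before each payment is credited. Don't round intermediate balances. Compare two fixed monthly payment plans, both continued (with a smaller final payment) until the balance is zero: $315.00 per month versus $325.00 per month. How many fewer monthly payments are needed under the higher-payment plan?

6 fewer payments

Monthly rate r = 21.9%/12 = 1.825% = 0.01825.
At $315.00/mo: n = ⌈−ln(1 − rB₀/P)/ln(1+r)⌉ = 84 payments (last $168.14); total interest = total paid − $13,450.00 = $12,863.14.
At $325.00/mo: 78 payments (last $270.25); total interest $11,845.25.
Payments saved = 84 − 78 = 6.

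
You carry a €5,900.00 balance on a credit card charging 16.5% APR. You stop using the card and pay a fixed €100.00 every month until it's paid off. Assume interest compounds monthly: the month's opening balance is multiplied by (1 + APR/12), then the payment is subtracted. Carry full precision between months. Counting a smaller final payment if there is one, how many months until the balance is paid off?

123 months

Monthly rate r = 16.5%/12 = 1.375% = 0.01375.
Recurrence: B ← B·(1+r) − €100.00.
Month 1: interest €81.12; balance after payment €5,881.12.
Month 2: interest €80.87; balance after payment €5,861.99.
Closed form: n = −ln(1 − rB₀/P)/ln(1+r) = −ln(0.18875)/ln(1.01375) ≈ 122.092, so the balance reaches zero during payment 123.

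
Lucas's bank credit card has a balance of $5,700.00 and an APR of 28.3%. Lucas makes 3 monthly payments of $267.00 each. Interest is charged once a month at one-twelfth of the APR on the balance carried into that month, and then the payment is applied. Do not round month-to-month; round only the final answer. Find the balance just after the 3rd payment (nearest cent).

$5,292.82

Monthly rate r = 28.3%/12 = 2.35833% = 0.0235833.
Each month: B ← B·(1+r) − $267.00.
Month 1: interest $134.43; balance after payment $5,567.43.
Month 2: interest $131.30; balance after payment $5,431.72.
Month 3: interest $128.10; balance after payment $5,292.82.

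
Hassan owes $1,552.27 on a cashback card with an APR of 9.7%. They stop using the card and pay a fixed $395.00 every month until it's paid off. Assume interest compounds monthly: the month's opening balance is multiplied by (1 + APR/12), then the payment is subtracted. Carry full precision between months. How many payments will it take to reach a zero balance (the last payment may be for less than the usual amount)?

5 payments

Monthly rate r = 9.7%/12 = 0.808333% = 0.00808333.
Recurrence: B ← B·(1+r) − $395.00.
Month 1: interest $12.55; balance after payment $1,169.82.
Month 2: interest $9.46; balance after payment $784.27.
Month 3: interest $6.34; balance after payment $395.61.
Month 4: interest $3.20; balance after payment $3.81.
Month 5: interest $0.03; balance after payment $0.00.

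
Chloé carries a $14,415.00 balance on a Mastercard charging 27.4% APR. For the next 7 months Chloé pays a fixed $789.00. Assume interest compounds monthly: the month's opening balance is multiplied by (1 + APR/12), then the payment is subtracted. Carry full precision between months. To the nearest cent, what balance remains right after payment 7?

$10,966.91

Monthly rate r = 27.4%/12 = 2.28333% = 0.0228333.
Each month: B ← B·(1+r) − $789.00.
Month 1: interest $329.14; balance after payment $13,955.14.
Month 2: interest $318.64; balance after payment $13,484.78.
Month 3: interest $307.90; balance after payment $13,003.69.
Month 4: interest $296.92; balance after payment $12,511.61.
Month 5: interest $285.68; balance after payment $12,008.29.
Month 6: interest $274.19; balance after payment $11,493.48.
Month 7: interest $262.43; balance after payment $10,966.91.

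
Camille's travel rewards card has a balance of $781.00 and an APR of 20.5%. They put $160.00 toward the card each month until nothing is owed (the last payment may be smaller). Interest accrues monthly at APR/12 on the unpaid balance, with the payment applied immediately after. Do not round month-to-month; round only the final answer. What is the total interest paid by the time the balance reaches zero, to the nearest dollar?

$42

Monthly rate r = 20.5%/12 = 1.70833% = 0.0170833.
Payoff takes n = ⌈−ln(1 − rB₀/P)/ln(1+r)⌉ = ⌈5.140⌉ = 6 payments; the last is $22.60.
Total paid = 5·$160.00 + $22.60 = $822.60.
Total interest = total paid − principal = $822.60 − $781.00 = $41.60.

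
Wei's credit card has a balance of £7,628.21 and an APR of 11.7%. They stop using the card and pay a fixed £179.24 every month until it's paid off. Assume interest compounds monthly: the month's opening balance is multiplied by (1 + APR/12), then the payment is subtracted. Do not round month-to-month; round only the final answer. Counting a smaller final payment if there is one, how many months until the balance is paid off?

56 payments

Monthly rate r = 11.7%/12 = 0.975% = 0.00975.
Recurrence: B ← B·(1+r) − £179.24.
Month 1: interest £74.38; balance after payment £7,523.35.
Month 2: interest £73.35; balance after payment £7,417.46.
Closed form: n = −ln(1 − rB₀/P)/ln(1+r) = −ln(0.58505)/ln(1.00975) ≈ 55.247, so the balance reaches zero during payment 56.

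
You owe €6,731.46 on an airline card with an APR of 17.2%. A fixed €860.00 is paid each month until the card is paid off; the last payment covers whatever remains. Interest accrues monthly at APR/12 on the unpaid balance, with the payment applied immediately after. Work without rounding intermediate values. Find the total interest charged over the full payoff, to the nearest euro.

Monthly rate r = 17.2%/12 = 1.43333% = 0.0143333.
Payoff takes n = ⌈−ln(1 − rB₀/P)/ln(1+r)⌉ = ⌈8.362⌉ = 9 payments; the last is €312.38.
Total paid = 8·€860.00 + €312.38 = €7,192.38.
Total interest = total paid − principal = €7,192.38 − €6,731.46 = €460.92.

€461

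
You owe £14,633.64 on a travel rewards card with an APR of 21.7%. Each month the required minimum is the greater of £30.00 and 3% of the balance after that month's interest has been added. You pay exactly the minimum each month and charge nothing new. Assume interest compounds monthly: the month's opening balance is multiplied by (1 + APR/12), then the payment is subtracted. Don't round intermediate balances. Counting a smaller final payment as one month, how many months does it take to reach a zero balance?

Monthly rate r = 21.7%/12 = 1.80833% = 0.0180833.
While 3% of the post-interest balance exceeds £30.00, each month B ← (B·(1+r))·(1 − 0.03), i.e. B shrinks by the factor (1+r)·0.97 = 0.98754.
This holds for months 1–216. Entering month 217 the balance is £975.54; 3% of the post-interest balance is now below £30.00, so the flat £30.00 minimum applies from here.
From month 217 a fixed £30.00 at rate r clears £975.54 in 50 more payments. Total: 216 + 50 = 266 months.

266 months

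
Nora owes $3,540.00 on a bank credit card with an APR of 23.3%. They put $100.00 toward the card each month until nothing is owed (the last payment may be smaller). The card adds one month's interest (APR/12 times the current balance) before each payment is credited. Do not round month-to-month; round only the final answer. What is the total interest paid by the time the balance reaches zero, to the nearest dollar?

Monthly rate r = 23.3%/12 = 1.94167% = 0.0194167.
Payoff takes n = ⌈−ln(1 − rB₀/P)/ln(1+r)⌉ = ⌈60.460⌉ = 61 payments; the last is $46.19.
Total paid = 60·$100.00 + $46.19 = $6,046.19.
Total interest = total paid − principal = $6,046.19 − $3,540.00 = $2,506.19.

$2,506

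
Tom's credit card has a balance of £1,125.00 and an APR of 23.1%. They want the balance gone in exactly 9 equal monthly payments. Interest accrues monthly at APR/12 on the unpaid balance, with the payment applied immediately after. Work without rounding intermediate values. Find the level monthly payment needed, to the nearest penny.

Monthly rate r = 23.1%/12 = 1.925% = 0.01925.
Level-payment amortization: P = B₀·r / (1 − (1+r)^(−n)) = 1125.00·0.01925 / (1 − 1.01925^(−9)).
Denominator 1 − (1+r)^(−9) = 0.15768697.
P = 21.6562 / 0.15768697 ≈ 137.34.

£137.34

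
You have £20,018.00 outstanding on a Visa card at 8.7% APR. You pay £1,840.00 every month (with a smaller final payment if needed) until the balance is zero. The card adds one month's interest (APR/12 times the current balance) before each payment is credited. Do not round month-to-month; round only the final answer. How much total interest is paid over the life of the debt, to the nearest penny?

£910.65

Monthly rate r = 8.7%/12 = 0.725% = 0.00725.
Payoff takes n = ⌈−ln(1 − rB₀/P)/ln(1+r)⌉ = ⌈11.373⌉ = 12 payments; the last is £688.65.
Total paid = 11·£1,840.00 + £688.65 = £20,928.65.
Total interest = total paid − principal = £20,928.65 − £20,018.00 = £910.65.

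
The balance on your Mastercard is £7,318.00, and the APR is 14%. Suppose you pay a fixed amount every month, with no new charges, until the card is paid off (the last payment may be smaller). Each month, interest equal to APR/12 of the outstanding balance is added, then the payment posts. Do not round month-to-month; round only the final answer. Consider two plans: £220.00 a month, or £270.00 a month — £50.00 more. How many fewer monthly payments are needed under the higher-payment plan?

10 fewer payments

Monthly rate r = 14%/12 = 1.16667% = 0.0116667.
At £220.00/mo: n = ⌈−ln(1 − rB₀/P)/ln(1+r)⌉ = 43 payments (last £75.83); total interest = total paid − £7,318.00 = £1,997.83.
At £270.00/mo: 33 payments (last £208.19); total interest £1,530.19.
Payments saved = 43 − 33 = 10.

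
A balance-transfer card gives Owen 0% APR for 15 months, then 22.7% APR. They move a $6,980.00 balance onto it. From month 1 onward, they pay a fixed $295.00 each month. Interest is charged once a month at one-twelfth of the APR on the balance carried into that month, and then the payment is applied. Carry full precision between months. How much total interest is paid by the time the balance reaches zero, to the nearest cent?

Promo months 1–15 at r₀ = 0%/12 = 0; months 16+ at r₁ = 22.7%/12 = 0.0189167.
After month 15 (no interest yet): B = $6,980.00 − 15·$295.00 = $2,555.00.
Then at r₁ with $295.00/mo: n₂ = −ln(1 − r₁·B/P)/ln(1+r₁) ≈ 9.55 → 10 more payments.
Total paid = 24·$295.00 + $162.39 = $7,242.39; interest = $7,242.39 − $6,980.00 = $262.39.

$262.39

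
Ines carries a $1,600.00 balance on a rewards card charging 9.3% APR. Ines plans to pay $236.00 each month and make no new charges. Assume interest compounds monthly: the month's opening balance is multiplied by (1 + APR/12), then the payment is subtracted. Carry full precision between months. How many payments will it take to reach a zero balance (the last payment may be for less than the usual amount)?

Monthly rate r = 9.3%/12 = 0.775% = 0.00775.
Recurrence: B ← B·(1+r) − $236.00.
Month 1: interest $12.40; balance after payment $1,376.40.
Month 2: interest $10.67; balance after payment $1,151.07.
Closed form: n = −ln(1 − rB₀/P)/ln(1+r) = −ln(0.94746)/ln(1.00775) ≈ 6.991, so the balance reaches zero during payment 7.

7 months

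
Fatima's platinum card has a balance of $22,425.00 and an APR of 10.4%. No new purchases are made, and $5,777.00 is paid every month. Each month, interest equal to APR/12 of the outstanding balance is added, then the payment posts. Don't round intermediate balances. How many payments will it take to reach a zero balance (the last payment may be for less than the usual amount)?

4 payments

Monthly rate r = 10.4%/12 = 0.866667% = 0.00866667.
Recurrence: B ← B·(1+r) − $5,777.00.
Month 1: interest $194.35; balance after payment $16,842.35.
Month 2: interest $145.97; balance after payment $11,211.32.
Month 3: interest $97.16; balance after payment $5,531.48.
Month 4: interest $47.94; balance after payment $0.00.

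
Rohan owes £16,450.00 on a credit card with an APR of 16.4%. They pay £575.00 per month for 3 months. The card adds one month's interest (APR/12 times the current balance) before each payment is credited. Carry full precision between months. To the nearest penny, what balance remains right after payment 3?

£15,385.03

Monthly rate r = 16.4%/12 = 1.36667% = 0.0136667.
Each month: B ← B·(1+r) − £575.00.
Month 1: interest £224.82; balance after payment £16,099.82.
Month 2: interest £220.03; balance after payment £15,744.85.
Month 3: interest £215.18; balance after payment £15,385.03.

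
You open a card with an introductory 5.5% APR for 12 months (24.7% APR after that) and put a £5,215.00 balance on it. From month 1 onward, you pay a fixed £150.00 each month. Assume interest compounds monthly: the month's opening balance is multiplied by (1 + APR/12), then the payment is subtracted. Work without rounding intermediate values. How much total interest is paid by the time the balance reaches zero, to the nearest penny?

Promo months 1–12 at r₀ = 5.5%/12 = 0.00458333; months 13+ at r₁ = 24.7%/12 = 0.0205833.
After month 12: iterate B ← B·(1+r₀) − £150.00 for 12 months → £3,663.09.
Then at r₁ with £150.00/mo: n₂ = −ln(1 − r₁·B/P)/ln(1+r₁) ≈ 34.28 → 35 more payments.
Total paid = 46·£150.00 + £42.63 = £6,942.63; interest = £6,942.63 − £5,215.00 = £1,727.63.

£1,727.63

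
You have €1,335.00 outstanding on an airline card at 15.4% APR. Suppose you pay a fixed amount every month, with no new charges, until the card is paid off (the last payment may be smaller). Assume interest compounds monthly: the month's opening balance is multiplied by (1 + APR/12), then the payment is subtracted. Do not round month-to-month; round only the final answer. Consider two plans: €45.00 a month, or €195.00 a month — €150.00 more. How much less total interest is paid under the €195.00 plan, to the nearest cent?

€284.67

Monthly rate r = 15.4%/12 = 1.28333% = 0.0128333.
At €45.00/mo: n = ⌈−ln(1 − rB₀/P)/ln(1+r)⌉ = 38 payments (last €26.15); total interest = total paid − €1,335.00 = €356.15.
At €195.00/mo: 8 payments (last €41.48); total interest €71.48.
Interest saved = €356.15 − €71.48 = €284.67.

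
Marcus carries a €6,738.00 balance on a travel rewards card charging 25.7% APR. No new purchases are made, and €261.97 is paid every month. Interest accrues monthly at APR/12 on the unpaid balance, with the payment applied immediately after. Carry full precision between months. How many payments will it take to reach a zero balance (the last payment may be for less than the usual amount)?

Monthly rate r = 25.7%/12 = 2.14167% = 0.0214167.
Recurrence: B ← B·(1+r) − €261.97.
Month 1: interest €144.31; balance after payment €6,620.34.
Month 2: interest €141.79; balance after payment €6,500.15.
Closed form: n = −ln(1 − rB₀/P)/ln(1+r) = −ln(0.44915)/ln(1.02142) ≈ 37.771, so the balance reaches zero during payment 38.

38 payments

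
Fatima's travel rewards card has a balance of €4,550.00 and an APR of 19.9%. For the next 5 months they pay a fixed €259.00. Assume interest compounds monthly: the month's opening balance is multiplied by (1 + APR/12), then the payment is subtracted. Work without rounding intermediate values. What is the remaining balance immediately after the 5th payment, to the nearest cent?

€3,601.32

Monthly rate r = 19.9%/12 = 1.65833% = 0.0165833.
Each month: B ← B·(1+r) − €259.00.
Month 1: interest €75.45; balance after payment €4,366.45.
Month 2: interest €72.41; balance after payment €4,179.86.
Month 3: interest €69.32; balance after payment €3,990.18.
Month 4: interest €66.17; balance after payment €3,797.35.
Month 5: interest €62.97; balance after payment €3,601.32.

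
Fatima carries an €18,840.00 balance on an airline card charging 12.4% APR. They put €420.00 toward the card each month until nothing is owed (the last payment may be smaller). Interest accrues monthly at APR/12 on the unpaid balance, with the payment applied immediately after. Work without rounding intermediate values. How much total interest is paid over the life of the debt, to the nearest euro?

Monthly rate r = 12.4%/12 = 1.03333% = 0.0103333.
Payoff takes n = ⌈−ln(1 − rB₀/P)/ln(1+r)⌉ = ⌈60.575⌉ = 61 payments; the last is €242.16.
Total paid = 60·€420.00 + €242.16 = €25,442.16.
Total interest = total paid − principal = €25,442.16 − €18,840.00 = €6,602.16.

€6,602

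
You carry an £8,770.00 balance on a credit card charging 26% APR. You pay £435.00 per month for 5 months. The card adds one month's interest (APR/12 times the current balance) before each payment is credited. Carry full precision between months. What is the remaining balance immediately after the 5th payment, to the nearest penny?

Monthly rate r = 26%/12 = 2.16667% = 0.0216667.
Each month: B ← B·(1+r) − £435.00.
Month 1: interest £190.02; balance after payment £8,525.02.
Month 2: interest £184.71; balance after payment £8,274.73.
Month 3: interest £179.29; balance after payment £8,019.01.
Month 4: interest £173.75; balance after payment £7,757.76.
Month 5: interest £168.08; balance after payment £7,490.84.

£7,490.84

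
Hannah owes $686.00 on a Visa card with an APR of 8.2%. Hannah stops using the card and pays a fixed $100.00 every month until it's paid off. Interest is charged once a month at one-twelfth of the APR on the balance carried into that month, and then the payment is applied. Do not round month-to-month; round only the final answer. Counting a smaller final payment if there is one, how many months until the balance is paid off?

Monthly rate r = 8.2%/12 = 0.683333% = 0.00683333.
Recurrence: B ← B·(1+r) − $100.00.
Month 1: interest $4.69; balance after payment $590.69.
Month 2: interest $4.04; balance after payment $494.72.
Closed form: n = −ln(1 − rB₀/P)/ln(1+r) = −ln(0.95312)/ln(1.00683) ≈ 7.050, so the balance reaches zero during payment 8.

8 payments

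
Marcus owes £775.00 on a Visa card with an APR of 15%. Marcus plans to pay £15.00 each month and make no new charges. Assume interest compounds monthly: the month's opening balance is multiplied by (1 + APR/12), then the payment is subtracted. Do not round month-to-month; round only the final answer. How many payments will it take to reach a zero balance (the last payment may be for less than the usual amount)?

Monthly rate r = 15%/12 = 1.25% = 0.0125.
Recurrence: B ← B·(1+r) − £15.00.
Month 1: interest £9.69; balance after payment £769.69.
Month 2: interest £9.62; balance after payment £764.31.
Closed form: n = −ln(1 − rB₀/P)/ln(1+r) = −ln(0.35417)/ln(1.0125) ≈ 83.557, so the balance reaches zero during payment 84.

84 months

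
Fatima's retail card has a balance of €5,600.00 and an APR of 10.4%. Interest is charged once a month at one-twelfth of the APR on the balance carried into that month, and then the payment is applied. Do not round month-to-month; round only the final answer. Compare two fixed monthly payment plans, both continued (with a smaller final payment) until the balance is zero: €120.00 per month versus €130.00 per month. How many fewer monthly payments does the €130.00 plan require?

Monthly rate r = 10.4%/12 = 0.866667% = 0.00866667.
At €120.00/mo: n = ⌈−ln(1 − rB₀/P)/ln(1+r)⌉ = 61 payments (last €7.00); total interest = total paid − €5,600.00 = €1,607.00.
At €130.00/mo: 55 payments (last €20.52); total interest €1,440.52.
Payments saved = 61 − 55 = 6.

6 fewer payments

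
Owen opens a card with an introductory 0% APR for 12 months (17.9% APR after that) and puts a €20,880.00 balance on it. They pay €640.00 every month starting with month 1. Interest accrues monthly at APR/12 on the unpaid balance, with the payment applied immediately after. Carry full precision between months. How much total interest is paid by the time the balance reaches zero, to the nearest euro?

Promo months 1–12 at r₀ = 0%/12 = 0; months 13+ at r₁ = 17.9%/12 = 0.0149167.
After month 12 (no interest yet): B = €20,880.00 − 12·€640.00 = €13,200.00.
Then at r₁ with €640.00/mo: n₂ = −ln(1 − r₁·B/P)/ln(1+r₁) ≈ 24.83 → 25 more payments.
Total paid = 36·€640.00 + €533.03 = €23,573.03; interest = €23,573.03 − €20,880.00 = €2,693.03.

€2,693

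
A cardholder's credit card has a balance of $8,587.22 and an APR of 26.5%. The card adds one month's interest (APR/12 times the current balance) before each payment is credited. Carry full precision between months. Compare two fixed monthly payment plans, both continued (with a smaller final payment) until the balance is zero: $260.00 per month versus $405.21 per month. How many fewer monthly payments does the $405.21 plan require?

Monthly rate r = 26.5%/12 = 2.20833% = 0.0220833.
At $260.00/mo: n = ⌈−ln(1 − rB₀/P)/ln(1+r)⌉ = 60 payments (last $217.49); total interest = total paid − $8,587.22 = $6,970.27.
At $405.21/mo: 29 payments (last $361.97); total interest $3,120.63.
Payments saved = 60 − 29 = 31.

31 fewer payments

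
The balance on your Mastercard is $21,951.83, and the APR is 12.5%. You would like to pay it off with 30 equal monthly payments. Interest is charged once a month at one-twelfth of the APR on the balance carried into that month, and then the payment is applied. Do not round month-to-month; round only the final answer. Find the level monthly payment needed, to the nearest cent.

Monthly rate r = 12.5%/12 = 1.04167% = 0.0104167.
Level-payment amortization: P = B₀·r / (1 − (1+r)^(−n)) = 21951.83·0.0104167 / (1 − 1.01042^(−30)).
Denominator 1 − (1+r)^(−30) = 0.267200839.
P = 228.665 / 0.267200839 ≈ 855.78.

$855.78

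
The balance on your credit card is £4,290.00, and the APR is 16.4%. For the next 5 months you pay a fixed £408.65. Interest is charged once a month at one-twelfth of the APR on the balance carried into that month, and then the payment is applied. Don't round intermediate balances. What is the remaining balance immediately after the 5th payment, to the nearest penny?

Monthly rate r = 16.4%/12 = 1.36667% = 0.0136667.
Each month: B ← B·(1+r) − £408.65.
Month 1: interest £58.63; balance after payment £3,939.98.
Month 2: interest £53.85; balance after payment £3,585.18.
Month 3: interest £49.00; balance after payment £3,225.52.
Month 4: interest £44.08; balance after payment £2,860.96.
Month 5: interest £39.10; balance after payment £2,491.41.

£2,491.41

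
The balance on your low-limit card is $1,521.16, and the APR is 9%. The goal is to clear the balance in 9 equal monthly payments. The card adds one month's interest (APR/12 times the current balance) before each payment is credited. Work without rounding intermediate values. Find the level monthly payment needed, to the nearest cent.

Monthly rate r = 9%/12 = 0.75% = 0.0075.
Level-payment amortization: P = B₀·r / (1 − (1+r)^(−n)) = 1521.16·0.0075 / (1 − 1.0075^(−9)).
Denominator 1 − (1+r)^(−9) = 0.0650368232.
P = 11.4087 / 0.0650368232 ≈ 175.42.

$175.42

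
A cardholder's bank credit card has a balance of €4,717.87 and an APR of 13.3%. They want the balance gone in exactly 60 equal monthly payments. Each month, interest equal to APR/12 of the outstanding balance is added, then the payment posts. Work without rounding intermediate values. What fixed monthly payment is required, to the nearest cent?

Monthly rate r = 13.3%/12 = 1.10833% = 0.0110833.
Level-payment amortization: P = B₀·r / (1 − (1+r)^(−n)) = 4717.87·0.0110833 / (1 − 1.01108^(−60)).
Denominator 1 − (1+r)^(−60) = 0.48384171.
P = 52.2897 / 0.48384171 ≈ 108.07.

€108.07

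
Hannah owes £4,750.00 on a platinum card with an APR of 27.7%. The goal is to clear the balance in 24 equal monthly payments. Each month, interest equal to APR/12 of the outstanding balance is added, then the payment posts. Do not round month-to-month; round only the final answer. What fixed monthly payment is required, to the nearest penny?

£259.99

Monthly rate r = 27.7%/12 = 2.30833% = 0.0230833.
Level-payment amortization: P = B₀·r / (1 − (1+r)^(−n)) = 4750.00·0.0230833 / (1 − 1.02308^(−24)).
Denominator 1 − (1+r)^(−24) = 0.421723206.
P = 109.646 / 0.421723206 ≈ 259.99.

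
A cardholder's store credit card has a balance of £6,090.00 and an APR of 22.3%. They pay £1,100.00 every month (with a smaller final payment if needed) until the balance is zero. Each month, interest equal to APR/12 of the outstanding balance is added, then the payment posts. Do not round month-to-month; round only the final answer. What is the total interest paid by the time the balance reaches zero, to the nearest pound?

£397

Monthly rate r = 22.3%/12 = 1.85833% = 0.0185833.
Payoff takes n = ⌈−ln(1 − rB₀/P)/ln(1+r)⌉ = ⌈5.896⌉ = 6 payments; the last is £987.05.
Total paid = 5·£1,100.00 + £987.05 = £6,487.05.
Total interest = total paid − principal = £6,487.05 − £6,090.00 = £397.05.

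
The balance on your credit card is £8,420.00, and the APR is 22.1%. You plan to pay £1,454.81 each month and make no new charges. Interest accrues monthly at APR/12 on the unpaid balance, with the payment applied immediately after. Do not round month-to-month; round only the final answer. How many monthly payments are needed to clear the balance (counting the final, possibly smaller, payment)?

Monthly rate r = 22.1%/12 = 1.84167% = 0.0184167.
Recurrence: B ← B·(1+r) − £1,454.81.
Month 1: interest £155.07; balance after payment £7,120.26.
Month 2: interest £131.13; balance after payment £5,796.58.
Closed form: n = −ln(1 − rB₀/P)/ln(1+r) = −ln(0.89341)/ln(1.01842) ≈ 6.176, so the balance reaches zero during payment 7.

7 payments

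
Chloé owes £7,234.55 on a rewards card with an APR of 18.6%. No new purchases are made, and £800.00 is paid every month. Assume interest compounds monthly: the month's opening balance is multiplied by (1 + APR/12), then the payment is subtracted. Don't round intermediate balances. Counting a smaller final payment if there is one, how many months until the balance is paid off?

10 months

Monthly rate r = 18.6%/12 = 1.55% = 0.0155.
Recurrence: B ← B·(1+r) − £800.00.
Month 1: interest £112.14; balance after payment £6,546.69.
Month 2: interest £101.47; balance after payment £5,848.16.
Closed form: n = −ln(1 − rB₀/P)/ln(1+r) = −ln(0.85983)/ln(1.0155) ≈ 9.819, so the balance reaches zero during payment 10.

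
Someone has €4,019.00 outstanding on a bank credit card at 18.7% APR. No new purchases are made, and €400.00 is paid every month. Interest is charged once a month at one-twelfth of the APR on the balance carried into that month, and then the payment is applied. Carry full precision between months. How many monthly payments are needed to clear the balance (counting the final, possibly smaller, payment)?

Monthly rate r = 18.7%/12 = 1.55833% = 0.0155833.
Recurrence: B ← B·(1+r) − €400.00.
Month 1: interest €62.63; balance after payment €3,681.63.
Month 2: interest €57.37; balance after payment €3,339.00.
Closed form: n = −ln(1 − rB₀/P)/ln(1+r) = −ln(0.84343)/ln(1.01558) ≈ 11.012, so the balance reaches zero during payment 12.

12 payments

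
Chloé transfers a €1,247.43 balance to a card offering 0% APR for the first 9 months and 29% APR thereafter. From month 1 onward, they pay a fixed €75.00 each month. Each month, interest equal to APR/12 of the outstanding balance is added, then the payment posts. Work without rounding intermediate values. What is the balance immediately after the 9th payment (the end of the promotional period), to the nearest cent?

Promo months 1–9 at r₀ = 0%/12 = 0; months 10+ at r₁ = 29%/12 = 0.0241667.
After month 9 (no interest yet): B = €1,247.43 − 9·€75.00 = €572.43.

€572.43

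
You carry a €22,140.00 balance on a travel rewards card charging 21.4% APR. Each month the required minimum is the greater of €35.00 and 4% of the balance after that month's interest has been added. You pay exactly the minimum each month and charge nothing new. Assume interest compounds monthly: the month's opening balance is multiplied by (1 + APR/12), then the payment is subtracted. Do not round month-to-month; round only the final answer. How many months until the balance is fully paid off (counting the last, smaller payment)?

173 months

Monthly rate r = 21.4%/12 = 1.78333% = 0.0178333.
While 4% of the post-interest balance exceeds €35.00, each month B ← (B·(1+r))·(1 − 0.04), i.e. B shrinks by the factor (1+r)·0.96 = 0.97712.
This holds for months 1–141. Entering month 142 the balance is €846.90; 4% of the post-interest balance is now below €35.00, so the flat €35.00 minimum applies from here.
From month 142 a fixed €35.00 at rate r clears €846.90 in 32 more payments. Total: 141 + 32 = 173 months.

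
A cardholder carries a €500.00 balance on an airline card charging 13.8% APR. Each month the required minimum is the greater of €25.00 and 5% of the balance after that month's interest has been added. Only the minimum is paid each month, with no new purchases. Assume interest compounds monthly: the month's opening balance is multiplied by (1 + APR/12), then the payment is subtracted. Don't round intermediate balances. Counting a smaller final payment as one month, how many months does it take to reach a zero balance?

23 months

Monthly rate r = 13.8%/12 = 1.15% = 0.0115.
While 5% of the post-interest balance exceeds €25.00, each month B ← (B·(1+r))·(1 − 0.05), i.e. B shrinks by the factor (1+r)·0.95 = 0.96093.
This holds for months 1–1. Entering month 2 the balance is €480.46; 5% of the post-interest balance is now below €25.00, so the flat €25.00 minimum applies from here.
From month 2 a fixed €25.00 at rate r clears €480.46 in 22 more payments. Total: 1 + 22 = 23 months.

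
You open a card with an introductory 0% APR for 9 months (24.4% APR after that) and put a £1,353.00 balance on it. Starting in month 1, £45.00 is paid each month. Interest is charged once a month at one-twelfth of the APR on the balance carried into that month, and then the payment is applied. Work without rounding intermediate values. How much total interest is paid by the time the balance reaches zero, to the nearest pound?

£302

Promo months 1–9 at r₀ = 0%/12 = 0; months 10+ at r₁ = 24.4%/12 = 0.0203333.
After month 9 (no interest yet): B = £1,353.00 − 9·£45.00 = £948.00.
Then at r₁ with £45.00/mo: n₂ = −ln(1 − r₁·B/P)/ln(1+r₁) ≈ 27.78 → 28 more payments.
Total paid = 36·£45.00 + £35.28 = £1,655.28; interest = £1,655.28 − £1,353.00 = £302.28.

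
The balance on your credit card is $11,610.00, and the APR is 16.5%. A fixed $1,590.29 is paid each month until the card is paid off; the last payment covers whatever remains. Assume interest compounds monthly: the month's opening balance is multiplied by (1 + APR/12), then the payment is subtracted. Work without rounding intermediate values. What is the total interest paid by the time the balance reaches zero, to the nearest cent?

Monthly rate r = 16.5%/12 = 1.375% = 0.01375.
Payoff takes n = ⌈−ln(1 − rB₀/P)/ln(1+r)⌉ = ⌈7.746⌉ = 8 payments; the last is $1,188.86.
Total paid = 7·$1,590.29 + $1,188.86 = $12,320.89.
Total interest = total paid − principal = $12,320.89 − $11,610.00 = $710.89.

$710.89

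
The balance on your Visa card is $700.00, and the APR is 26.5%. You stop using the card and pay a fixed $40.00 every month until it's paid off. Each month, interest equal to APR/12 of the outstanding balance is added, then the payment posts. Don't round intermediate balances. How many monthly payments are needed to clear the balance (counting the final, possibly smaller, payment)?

Monthly rate r = 26.5%/12 = 2.20833% = 0.0220833.
Recurrence: B ← B·(1+r) − $40.00.
Month 1: interest $15.46; balance after payment $675.46.
Month 2: interest $14.92; balance after payment $650.37.
Closed form: n = −ln(1 − rB₀/P)/ln(1+r) = −ln(0.61354)/ln(1.02208) ≈ 22.364, so the balance reaches zero during payment 23.

23 months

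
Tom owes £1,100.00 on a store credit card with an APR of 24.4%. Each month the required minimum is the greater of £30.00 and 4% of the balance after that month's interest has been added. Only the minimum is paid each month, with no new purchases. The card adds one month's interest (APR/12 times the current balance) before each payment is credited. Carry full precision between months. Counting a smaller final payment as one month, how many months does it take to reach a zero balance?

54 months

Monthly rate r = 24.4%/12 = 2.03333% = 0.0203333.
While 4% of the post-interest balance exceeds £30.00, each month B ← (B·(1+r))·(1 − 0.04), i.e. B shrinks by the factor (1+r)·0.96 = 0.97952.
This holds for months 1–20. Entering month 21 the balance is £727.21; 4% of the post-interest balance is now below £30.00, so the flat £30.00 minimum applies from here.
From month 21 a fixed £30.00 at rate r clears £727.21 in 34 more payments. Total: 20 + 34 = 54 months.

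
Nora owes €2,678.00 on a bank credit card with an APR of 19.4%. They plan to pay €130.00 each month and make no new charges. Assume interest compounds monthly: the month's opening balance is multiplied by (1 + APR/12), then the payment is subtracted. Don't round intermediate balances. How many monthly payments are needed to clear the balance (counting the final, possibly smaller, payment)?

Monthly rate r = 19.4%/12 = 1.61667% = 0.0161667.
Recurrence: B ← B·(1+r) − €130.00.
Month 1: interest €43.29; balance after payment €2,591.29.
Month 2: interest €41.89; balance after payment €2,503.19.
Closed form: n = −ln(1 − rB₀/P)/ln(1+r) = −ln(0.66697)/ln(1.01617) ≈ 25.254, so the balance reaches zero during payment 26.

26 months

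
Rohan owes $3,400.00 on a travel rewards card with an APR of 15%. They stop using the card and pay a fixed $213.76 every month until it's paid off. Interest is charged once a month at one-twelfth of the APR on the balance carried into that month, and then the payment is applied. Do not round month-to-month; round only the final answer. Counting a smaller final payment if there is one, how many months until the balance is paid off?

18 months

Monthly rate r = 15%/12 = 1.25% = 0.0125.
Recurrence: B ← B·(1+r) − $213.76.
Month 1: interest $42.50; balance after payment $3,228.74.
Month 2: interest $40.36; balance after payment $3,055.34.
Closed form: n = −ln(1 − rB₀/P)/ln(1+r) = −ln(0.80118)/ln(1.0125) ≈ 17.844, so the balance reaches zero during payment 18.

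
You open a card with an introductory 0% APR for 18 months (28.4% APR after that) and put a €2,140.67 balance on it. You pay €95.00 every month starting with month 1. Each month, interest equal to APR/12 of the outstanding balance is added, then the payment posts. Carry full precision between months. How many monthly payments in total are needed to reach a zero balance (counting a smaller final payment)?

23 months

Promo months 1–18 at r₀ = 0%/12 = 0; months 19+ at r₁ = 28.4%/12 = 0.0236667.
After month 18 (no interest yet): B = €2,140.67 − 18·€95.00 = €430.67.
Then at r₁ with €95.00/mo: n₂ = −ln(1 − r₁·B/P)/ln(1+r₁) ≈ 4.85 → 5 more payments.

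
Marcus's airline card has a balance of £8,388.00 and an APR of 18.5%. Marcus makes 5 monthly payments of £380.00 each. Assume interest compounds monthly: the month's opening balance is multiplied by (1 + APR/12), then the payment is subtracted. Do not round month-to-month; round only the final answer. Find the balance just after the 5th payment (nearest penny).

£7,095.33

Monthly rate r = 18.5%/12 = 1.54167% = 0.0154167.
Each month: B ← B·(1+r) − £380.00.
Month 1: interest £129.31; balance after payment £8,137.32.
Month 2: interest £125.45; balance after payment £7,882.77.
Month 3: interest £121.53; balance after payment £7,624.29.
Month 4: interest £117.54; balance after payment £7,361.83.
Month 5: interest £113.49; balance after payment £7,095.33.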